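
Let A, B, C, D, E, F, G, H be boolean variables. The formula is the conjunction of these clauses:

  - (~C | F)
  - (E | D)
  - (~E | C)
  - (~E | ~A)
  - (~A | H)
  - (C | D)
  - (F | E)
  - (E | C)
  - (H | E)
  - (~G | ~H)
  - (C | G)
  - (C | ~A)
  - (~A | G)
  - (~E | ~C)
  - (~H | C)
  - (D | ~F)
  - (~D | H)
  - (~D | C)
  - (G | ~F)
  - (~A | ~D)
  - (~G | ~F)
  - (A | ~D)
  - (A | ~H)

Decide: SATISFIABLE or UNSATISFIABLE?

C = True:
  propagation gives F=True, E=False, D=True, H=True; an empty clause results — contradiction.
C = False:
  propagation gives E=False; an empty clause results — contradiction.
Every branch closes, so no satisfying assignment exists.

UNSATISFIABLE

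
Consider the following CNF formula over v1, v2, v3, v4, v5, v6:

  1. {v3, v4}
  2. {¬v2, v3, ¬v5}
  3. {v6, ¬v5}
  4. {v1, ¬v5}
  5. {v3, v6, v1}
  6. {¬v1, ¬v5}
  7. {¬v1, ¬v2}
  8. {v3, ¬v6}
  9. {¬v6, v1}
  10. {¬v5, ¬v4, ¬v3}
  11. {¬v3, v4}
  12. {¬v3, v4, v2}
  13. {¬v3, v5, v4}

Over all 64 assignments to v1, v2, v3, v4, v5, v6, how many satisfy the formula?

Satisfying assignments:
  v1=F v2=F v3=T v4=T v5=F v6=F
  v1=F v2=T v3=T v4=T v5=F v6=F
  v1=T v2=F v3=F v4=T v5=F v6=F
  v1=T v2=F v3=T v4=T v5=F v6=F
  v1=T v2=F v3=T v4=T v5=F v6=T
Count: 5.

5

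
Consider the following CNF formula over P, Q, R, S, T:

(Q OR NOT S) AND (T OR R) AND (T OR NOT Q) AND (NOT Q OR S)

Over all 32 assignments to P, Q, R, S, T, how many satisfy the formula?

Split on Q, then S.
  Q=T, S=T: remaining (P,R,T) ∈ {(F,F,T); (F,T,T); (T,F,T); (T,T,T)} — 4.
  Q=T, S=F: a clause becomes empty — 0.
  Q=F, S=T: a clause becomes empty — 0.
  Q=F, S=F: P free; 3 ways for (R,T) × 2^1 = 6.
Total: 4 + 0 + 0 + 6 = 10.

10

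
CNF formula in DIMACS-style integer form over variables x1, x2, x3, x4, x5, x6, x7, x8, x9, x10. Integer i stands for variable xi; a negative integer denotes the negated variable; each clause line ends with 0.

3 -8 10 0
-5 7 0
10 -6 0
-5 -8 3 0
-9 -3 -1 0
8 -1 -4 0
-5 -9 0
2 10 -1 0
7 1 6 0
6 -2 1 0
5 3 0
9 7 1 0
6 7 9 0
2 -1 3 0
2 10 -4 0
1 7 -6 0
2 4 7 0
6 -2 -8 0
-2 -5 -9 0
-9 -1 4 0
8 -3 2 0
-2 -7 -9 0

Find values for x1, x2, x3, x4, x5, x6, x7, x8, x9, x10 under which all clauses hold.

x1=False  x2=True  x3=False  x4=False  x5=True  x6=True  x7=True  x8=False  x9=False  x10=True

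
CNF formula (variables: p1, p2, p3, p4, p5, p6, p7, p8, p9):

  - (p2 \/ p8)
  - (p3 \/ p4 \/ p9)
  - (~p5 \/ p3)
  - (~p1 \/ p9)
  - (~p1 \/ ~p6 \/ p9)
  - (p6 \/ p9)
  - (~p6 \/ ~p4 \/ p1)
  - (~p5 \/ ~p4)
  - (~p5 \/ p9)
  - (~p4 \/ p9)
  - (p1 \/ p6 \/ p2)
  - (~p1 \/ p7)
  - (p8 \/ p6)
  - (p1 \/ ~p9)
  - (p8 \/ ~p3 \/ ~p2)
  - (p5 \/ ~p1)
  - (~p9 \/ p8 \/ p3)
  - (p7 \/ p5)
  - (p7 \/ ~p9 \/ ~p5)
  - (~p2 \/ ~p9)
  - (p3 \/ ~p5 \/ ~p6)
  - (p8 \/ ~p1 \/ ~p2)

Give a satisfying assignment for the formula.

p1 = F, p2 = T, p3 = T, p4 = F, p5 = F, p6 = T, p7 = T, p8 = T, p9 = F

Check each clause:
  1. (p8 \/ p2) — p8 is true.
  2. (p4 \/ p3 \/ p9) — p3 is true.
  3. (p3 \/ ~p5) — p3 is true.
  4. (p9 \/ ~p1) — ~p1 is true.
  5. (~p6 \/ ~p1 \/ p9) — ~p1 is true.
  6. (p9 \/ p6) — p6 is true.
  7. (~p4 \/ ~p6 \/ p1) — ~p4 is true.
  8. (~p5 \/ ~p4) — ~p5 is true.
  9. (p9 \/ ~p5) — ~p5 is true.
  10. (p9 \/ ~p4) — ~p4 is true.
  11. (p2 \/ p6 \/ p1) — p2 is true.
  12. (p7 \/ ~p1) — ~p1 is true.
  13. (p6 \/ p8) — p8 is true.
  14. (~p9 \/ p1) — ~p9 is true.
  15. (p8 \/ ~p3 \/ ~p2) — p8 is true.
  16. (~p1 \/ p5) — ~p1 is true.
  17. (p8 \/ ~p9 \/ p3) — p8 is true.
  18. (p7 \/ p5) — p7 is true.
  19. (~p5 \/ ~p9 \/ p7) — ~p5 is true.
  20. (~p9 \/ ~p2) — ~p9 is true.
  21. (~p5 \/ p3 \/ ~p6) — p3 is true.
  22. (~p1 \/ p8 \/ ~p2) — p8 is true.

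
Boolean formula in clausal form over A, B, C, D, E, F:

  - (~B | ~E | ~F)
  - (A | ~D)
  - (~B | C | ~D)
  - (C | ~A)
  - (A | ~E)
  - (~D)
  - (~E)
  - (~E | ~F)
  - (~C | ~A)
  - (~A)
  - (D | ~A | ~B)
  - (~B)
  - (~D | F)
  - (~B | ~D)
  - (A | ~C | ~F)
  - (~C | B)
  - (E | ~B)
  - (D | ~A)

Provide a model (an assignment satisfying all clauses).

A=F  B=F  C=F  D=F  E=F  F=T

The clause (~D) is unit: D must be False.
Unit propagation: (~E) forces E = False.
The clause (~A) is unit: A must be False.
(~B) is a unit clause, so B = False.
Unit propagation: (~C) forces C = False.
F is now unconstrained; take F = True.
Every clause has at least one true literal under this assignment.
Check each clause:
  1. (~E | ~B | ~F) — ~E is true.
  2. (~D | A) — ~D is true.
  3. (~D | C | ~B) — ~D is true.
  4. (C | ~A) — ~A is true.
  5. (A | ~E) — ~E is true.
  6. (~D) — ~D is true.
  7. (~E) — ~E is true.
  8. (~E | ~F) — ~E is true.
  9. (~C | ~A) — ~C is true.
  10. (~A) — ~A is true.
  11. (~A | ~B | D) — ~A is true.
  12. (~B) — ~B is true.
  13. (F | ~D) — ~D is true.
  14. (~D | ~B) — ~D is true.
  15. (~F | A | ~C) — ~C is true.
  16. (~C | B) — ~C is true.
  17. (~B | E) — ~B is true.
  18. (D | ~A) — ~A is true.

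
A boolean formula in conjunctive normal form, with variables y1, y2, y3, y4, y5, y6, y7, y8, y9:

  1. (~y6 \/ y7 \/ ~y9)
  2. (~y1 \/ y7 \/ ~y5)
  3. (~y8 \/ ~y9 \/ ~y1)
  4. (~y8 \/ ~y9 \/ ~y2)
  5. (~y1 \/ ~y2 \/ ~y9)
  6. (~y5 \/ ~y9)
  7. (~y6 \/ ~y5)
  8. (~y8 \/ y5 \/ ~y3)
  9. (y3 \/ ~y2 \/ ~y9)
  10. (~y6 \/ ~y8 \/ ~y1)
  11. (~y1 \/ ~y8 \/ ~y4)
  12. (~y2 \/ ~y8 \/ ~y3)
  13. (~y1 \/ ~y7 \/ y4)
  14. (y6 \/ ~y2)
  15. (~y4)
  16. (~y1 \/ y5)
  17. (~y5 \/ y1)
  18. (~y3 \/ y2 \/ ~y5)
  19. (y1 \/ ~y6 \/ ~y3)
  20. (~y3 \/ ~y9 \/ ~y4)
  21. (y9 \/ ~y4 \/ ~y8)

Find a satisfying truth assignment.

y1=F, y2=F, y3=T, y4=F, y5=F, y6=F, y7=F, y8=F, y9=T

(~y4) is a unit clause, so y4 = False.
y8 occurs only negated in the remaining clauses — set y8 = False.
Branch on y1: take y1 = False.
  then y5 is forced to False.
Set y2 = False and propagate.
For the remaining variables, y3 = True, y6 = False, y7 = False, y9 = True works.
Check each clause:
  1. (y7 \/ ~y6 \/ ~y9) — ~y6 is true.
  2. (y7 \/ ~y5 \/ ~y1) — ~y5 is true.
  3. (~y8 \/ ~y1 \/ ~y9) — ~y8 is true.
  4. (~y8 \/ ~y2 \/ ~y9) — ~y8 is true.
  5. (~y9 \/ ~y2 \/ ~y1) — ~y1 is true.
  6. (~y9 \/ ~y5) — ~y5 is true.
  7. (~y5 \/ ~y6) — ~y6 is true.
  8. (~y3 \/ ~y8 \/ y5) — ~y8 is true.
  9. (y3 \/ ~y9 \/ ~y2) — y3 is true.
  10. (~y6 \/ ~y1 \/ ~y8) — ~y8 is true.
  11. (~y1 \/ ~y8 \/ ~y4) — ~y8 is true.
  12. (~y8 \/ ~y2 \/ ~y3) — ~y8 is true.
  13. (y4 \/ ~y1 \/ ~y7) — ~y7 is true.
  14. (~y2 \/ y6) — ~y2 is true.
  15. (~y4) — ~y4 is true.
  16. (~y1 \/ y5) — ~y1 is true.
  17. (y1 \/ ~y5) — ~y5 is true.
  18. (~y5 \/ y2 \/ ~y3) — ~y5 is true.
  19. (~y6 \/ y1 \/ ~y3) — ~y6 is true.
  20. (~y4 \/ ~y9 \/ ~y3) — ~y4 is true.
  21. (~y8 \/ ~y4 \/ y9) — ~y8 is true.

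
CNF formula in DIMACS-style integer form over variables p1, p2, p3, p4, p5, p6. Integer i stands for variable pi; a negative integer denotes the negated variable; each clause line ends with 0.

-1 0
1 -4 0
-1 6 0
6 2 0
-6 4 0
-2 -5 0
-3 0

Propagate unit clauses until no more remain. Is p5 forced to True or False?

False

Unit clause (¬p1) sets p1 = False.
(¬p4 ∨ p1) with p1 = False leaves only ¬p4, so p4 = False.
From (p4 ∨ ¬p6) and p4 = False: p6 = False.
In (p2 ∨ p6), p6 is now false; p2 must hold, so p2 = True.
(¬p5 ∨ ¬p2) with p2 = True leaves only ¬p5, so p5 = False.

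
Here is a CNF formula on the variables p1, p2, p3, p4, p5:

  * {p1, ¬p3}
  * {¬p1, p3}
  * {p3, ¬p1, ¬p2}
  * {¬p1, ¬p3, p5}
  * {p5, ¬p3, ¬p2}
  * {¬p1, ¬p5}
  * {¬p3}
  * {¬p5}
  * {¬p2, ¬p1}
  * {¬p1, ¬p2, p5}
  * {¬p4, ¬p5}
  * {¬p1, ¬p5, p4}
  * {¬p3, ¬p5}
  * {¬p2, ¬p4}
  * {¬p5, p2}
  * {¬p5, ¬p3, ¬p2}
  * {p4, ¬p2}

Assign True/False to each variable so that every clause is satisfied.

p1=False, p2=False, p3=False, p4=True, p5=False

(¬p3) is a unit clause, so p3 = False.
(¬p1) is a unit clause, so p1 = False.
(¬p5) is a unit clause, so p5 = False.
p2 occurs only negated in the remaining clauses — set p2 = False.
p4 is now unconstrained; take p4 = True.
Every clause has at least one true literal under this assignment.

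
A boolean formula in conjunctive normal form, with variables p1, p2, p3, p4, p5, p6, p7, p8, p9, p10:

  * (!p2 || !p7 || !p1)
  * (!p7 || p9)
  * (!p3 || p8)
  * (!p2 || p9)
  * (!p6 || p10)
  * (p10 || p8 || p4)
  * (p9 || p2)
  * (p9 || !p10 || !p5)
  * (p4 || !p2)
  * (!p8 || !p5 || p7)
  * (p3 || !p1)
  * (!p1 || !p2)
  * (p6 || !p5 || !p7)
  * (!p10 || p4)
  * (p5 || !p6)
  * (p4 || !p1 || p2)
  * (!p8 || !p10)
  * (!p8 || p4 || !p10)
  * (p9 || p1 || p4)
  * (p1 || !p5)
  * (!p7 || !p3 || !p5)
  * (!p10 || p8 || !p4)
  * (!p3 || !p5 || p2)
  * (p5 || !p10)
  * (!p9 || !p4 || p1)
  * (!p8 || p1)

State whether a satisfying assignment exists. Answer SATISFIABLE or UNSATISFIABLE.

SATISFIABLE

Set p1 = True and propagate.
  then p3 is forced to True.
  then p8 is forced to True.
  then p2 is forced to False.
  then p9 is forced to True.
  then p4 is forced to True.
  then p10 is forced to False.
  then p6 is forced to False.
  then p5 is forced to False.
p7 is now unconstrained; take p7 = False.
So p1=True, p2=False, p3=True, p4=True, p5=False, p6=False, p7=False, p8=True, p9=True, p10=False is a satisfying assignment.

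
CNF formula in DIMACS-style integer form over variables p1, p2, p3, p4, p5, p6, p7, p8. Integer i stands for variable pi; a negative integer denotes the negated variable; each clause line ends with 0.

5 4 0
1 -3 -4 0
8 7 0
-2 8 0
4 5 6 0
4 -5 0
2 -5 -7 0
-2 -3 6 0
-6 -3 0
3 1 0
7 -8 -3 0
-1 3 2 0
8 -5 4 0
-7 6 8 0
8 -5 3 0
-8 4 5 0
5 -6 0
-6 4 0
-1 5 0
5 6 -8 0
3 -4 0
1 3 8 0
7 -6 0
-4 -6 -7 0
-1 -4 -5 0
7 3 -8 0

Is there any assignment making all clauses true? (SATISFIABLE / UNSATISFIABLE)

UNSATISFIABLE

p5 = True:
  propagation gives p4=True, p3=True, p1=True; an empty clause results — contradiction.
p5 = False:
  propagation gives p4=True, p6=False, p1=False, p3=False; an empty clause results — contradiction.
Every branch closes, so no satisfying assignment exists.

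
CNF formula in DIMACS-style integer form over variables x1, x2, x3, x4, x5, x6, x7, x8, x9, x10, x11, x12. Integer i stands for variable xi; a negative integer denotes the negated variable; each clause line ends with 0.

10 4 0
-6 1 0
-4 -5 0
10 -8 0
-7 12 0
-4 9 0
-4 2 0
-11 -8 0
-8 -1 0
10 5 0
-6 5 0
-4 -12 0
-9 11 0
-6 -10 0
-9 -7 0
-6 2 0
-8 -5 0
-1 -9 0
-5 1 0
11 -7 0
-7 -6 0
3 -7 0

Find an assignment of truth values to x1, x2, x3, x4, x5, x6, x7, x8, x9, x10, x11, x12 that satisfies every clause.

x1 = False  x2 = False  x3 = True  x4 = False  x5 = False  x6 = False  x7 = False  x8 = False  x9 = True  x10 = True  x11 = True  x12 = False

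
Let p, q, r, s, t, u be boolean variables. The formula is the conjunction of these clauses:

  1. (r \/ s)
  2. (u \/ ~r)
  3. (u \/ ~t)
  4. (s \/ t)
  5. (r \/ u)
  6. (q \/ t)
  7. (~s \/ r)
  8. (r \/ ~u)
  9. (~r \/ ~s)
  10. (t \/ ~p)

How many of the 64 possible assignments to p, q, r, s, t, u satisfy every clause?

4

The models are:
  p=F q=F r=T s=F t=T u=T
  p=F q=T r=T s=F t=T u=T
  p=T q=F r=T s=F t=T u=T
  p=T q=T r=T s=F t=T u=T
Count: 4.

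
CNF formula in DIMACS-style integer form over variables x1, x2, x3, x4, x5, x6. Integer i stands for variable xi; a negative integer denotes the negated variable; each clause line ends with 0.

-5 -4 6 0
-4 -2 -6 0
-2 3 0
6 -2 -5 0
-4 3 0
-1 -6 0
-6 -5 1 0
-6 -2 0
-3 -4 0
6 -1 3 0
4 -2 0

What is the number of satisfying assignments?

8

Case analysis on x6 and x2:
  x6=T, x2=T: a clause becomes empty — 0.
  x6=T, x2=F: remaining (x1,x3,x4,x5) ∈ {(F,F,F,F); (F,T,F,F)} — 2.
  x6=F, x2=T: a clause becomes empty — 0.
  x6=F, x2=F: x5 free; 3 ways for (x1,x3,x4) × 2^1 = 6.
Total: 0 + 2 + 0 + 6 = 8.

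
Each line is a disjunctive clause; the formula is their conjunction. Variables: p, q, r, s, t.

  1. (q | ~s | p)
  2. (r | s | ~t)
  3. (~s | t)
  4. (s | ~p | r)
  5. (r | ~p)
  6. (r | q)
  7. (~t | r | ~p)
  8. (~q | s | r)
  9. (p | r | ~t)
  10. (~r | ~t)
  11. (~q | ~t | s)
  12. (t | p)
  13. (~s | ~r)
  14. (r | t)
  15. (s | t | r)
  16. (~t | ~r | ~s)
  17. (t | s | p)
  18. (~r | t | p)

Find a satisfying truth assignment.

p=True, q=True, r=True, s=False, t=False

Branch on p: take p = True.
  then r is forced to True.
  then t is forced to False.
  then s is forced to False.
q is now unconstrained; take q = True.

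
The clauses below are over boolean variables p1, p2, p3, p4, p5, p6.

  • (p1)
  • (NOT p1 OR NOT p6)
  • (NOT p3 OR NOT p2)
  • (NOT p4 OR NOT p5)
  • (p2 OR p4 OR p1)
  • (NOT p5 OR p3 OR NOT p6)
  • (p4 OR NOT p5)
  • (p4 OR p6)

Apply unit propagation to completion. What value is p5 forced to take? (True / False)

Unit clause (p1) sets p1 = True.
In (NOT p1 OR NOT p6), NOT p1 is now false; NOT p6 must hold, so p6 = False.
In (p4 OR p6), p6 is now false; p4 must hold, so p4 = True.
(NOT p5 OR NOT p4) with p4 = True leaves only NOT p5, so p5 = False.

False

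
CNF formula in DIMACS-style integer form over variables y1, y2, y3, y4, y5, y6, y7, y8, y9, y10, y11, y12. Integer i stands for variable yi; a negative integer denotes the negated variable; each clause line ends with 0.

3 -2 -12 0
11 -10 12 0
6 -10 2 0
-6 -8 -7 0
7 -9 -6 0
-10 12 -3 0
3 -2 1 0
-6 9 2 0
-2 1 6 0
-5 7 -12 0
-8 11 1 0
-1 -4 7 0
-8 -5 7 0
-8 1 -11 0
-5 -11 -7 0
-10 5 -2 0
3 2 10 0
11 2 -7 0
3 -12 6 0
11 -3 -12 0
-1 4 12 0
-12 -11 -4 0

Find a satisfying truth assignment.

y1=False, y2=True, y3=True, y4=True, y5=True, y6=True, y7=False, y8=False, y9=False, y10=False, y11=False, y12=False

y8 occurs only negated in the remaining clauses — set y8 = False.
Branch on y1: take y1 = False.
Try y2 = True.
  then y3 is forced to True.
  then y6 is forced to True.
Set y4 = True and propagate.
The remaining clauses are satisfied by y5 = True, y7 = False, y9 = False, y10 = False, y11 = False, y12 = False.
Every clause has at least one true literal under this assignment.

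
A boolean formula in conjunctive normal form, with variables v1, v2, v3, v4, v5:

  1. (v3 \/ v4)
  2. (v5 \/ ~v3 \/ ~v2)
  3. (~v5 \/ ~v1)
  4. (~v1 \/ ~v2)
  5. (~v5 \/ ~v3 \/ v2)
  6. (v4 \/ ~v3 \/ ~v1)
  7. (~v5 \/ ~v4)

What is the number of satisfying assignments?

7

Case analysis on v3 and v5:
  v3=1, v5=1: remaining (v1,v2,v4) ∈ {(0,1,0)} — 1.
  v3=1, v5=0: remaining (v1,v2,v4) ∈ {(0,0,0); (0,0,1); (1,0,1)} — 3.
  v3=0, v5=1: a clause becomes empty — 0.
  v3=0, v5=0: remaining (v1,v2,v4) ∈ {(0,0,1); (0,1,1); (1,0,1)} — 3.
Total: 1 + 3 + 0 + 3 = 7.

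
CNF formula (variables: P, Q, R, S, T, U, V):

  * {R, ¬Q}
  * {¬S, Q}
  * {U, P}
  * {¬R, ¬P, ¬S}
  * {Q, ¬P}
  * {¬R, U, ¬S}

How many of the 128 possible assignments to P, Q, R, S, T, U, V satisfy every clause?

24

Split on P, then Q.
  P=T, Q=T: forces R=T; S=F; T, U, V free → 2^3 = 8.
  P=T, Q=F: a clause becomes empty — 0.
  P=F, Q=T: forces R=T; U=T; S, T, V free → 2^3 = 8.
  P=F, Q=F: forces S=F; U=T; R, T, V free → 2^3 = 8.
Total: 8 + 0 + 8 + 8 = 24.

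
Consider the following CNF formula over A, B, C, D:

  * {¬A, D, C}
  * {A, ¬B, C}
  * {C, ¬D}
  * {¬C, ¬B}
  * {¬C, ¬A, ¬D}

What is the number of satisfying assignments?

Satisfying assignments:
  A=F B=F C=F D=F
  A=F B=F C=T D=F
  A=F B=F C=T D=T
  A=T B=F C=T D=F
That's 4 in total.

4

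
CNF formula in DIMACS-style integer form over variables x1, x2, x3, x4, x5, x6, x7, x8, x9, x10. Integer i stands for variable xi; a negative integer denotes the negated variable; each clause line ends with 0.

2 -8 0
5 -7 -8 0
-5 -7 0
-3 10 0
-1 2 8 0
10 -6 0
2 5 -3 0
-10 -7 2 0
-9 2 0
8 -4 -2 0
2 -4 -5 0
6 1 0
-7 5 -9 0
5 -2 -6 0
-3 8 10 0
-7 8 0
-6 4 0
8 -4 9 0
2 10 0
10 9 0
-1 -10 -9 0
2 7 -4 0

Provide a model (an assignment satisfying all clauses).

x1 = T, x2 = T, x3 = T, x4 = T, x5 = T, x6 = T, x7 = F, x8 = T, x9 = F, x10 = T

Check each clause:
  1. (x2 ∨ ¬x8) — x2 is true.
  2. (¬x7 ∨ ¬x8 ∨ x5) — ¬x7 is true.
  3. (¬x7 ∨ ¬x5) — ¬x7 is true.
  4. (x10 ∨ ¬x3) — x10 is true.
  5. (x8 ∨ x2 ∨ ¬x1) — x8 is true.
  6. (¬x6 ∨ x10) — x10 is true.
  7. (¬x3 ∨ x2 ∨ x5) — x2 is true.
  8. (¬x7 ∨ ¬x10 ∨ x2) — ¬x7 is true.
  9. (x2 ∨ ¬x9) — x2 is true.
  10. (x8 ∨ ¬x4 ∨ ¬x2) — x8 is true.
  11. (x2 ∨ ¬x5 ∨ ¬x4) — x2 is true.
  12. (x6 ∨ x1) — x1 is true.
  13. (x5 ∨ ¬x9 ∨ ¬x7) — ¬x7 is true.
  14. (¬x2 ∨ ¬x6 ∨ x5) — x5 is true.
  15. (x8 ∨ ¬x3 ∨ x10) — x8 is true.
  16. (x8 ∨ ¬x7) — x8 is true.
  17. (¬x6 ∨ x4) — x4 is true.
  18. (x8 ∨ x9 ∨ ¬x4) — x8 is true.
  19. (x10 ∨ x2) — x2 is true.
  20. (x9 ∨ x10) — x10 is true.
  21. (¬x10 ∨ ¬x1 ∨ ¬x9) — ¬x9 is true.
  22. (¬x4 ∨ x7 ∨ x2) — x2 is true.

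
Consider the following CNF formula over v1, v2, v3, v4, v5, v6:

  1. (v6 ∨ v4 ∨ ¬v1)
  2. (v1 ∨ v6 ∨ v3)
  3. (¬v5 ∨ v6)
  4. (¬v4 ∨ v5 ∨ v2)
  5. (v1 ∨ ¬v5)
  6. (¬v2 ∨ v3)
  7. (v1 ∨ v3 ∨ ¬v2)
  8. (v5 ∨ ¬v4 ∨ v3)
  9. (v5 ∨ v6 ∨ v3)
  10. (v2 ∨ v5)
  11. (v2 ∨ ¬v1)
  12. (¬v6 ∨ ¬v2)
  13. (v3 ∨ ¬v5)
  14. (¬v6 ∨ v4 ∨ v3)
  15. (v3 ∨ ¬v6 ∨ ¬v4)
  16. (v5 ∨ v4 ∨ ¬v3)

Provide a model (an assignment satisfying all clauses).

v1 = 1, v2 = 1, v3 = 1, v4 = 1, v5 = 0, v6 = 0

Try v1 = True.
  then v2 is forced to True.
  then v3 is forced to True.
  then v6 is forced to False.
  then v4 is forced to True.
  then v5 is forced to False.
Every clause has at least one true literal under this assignment.
Check each clause:
  1. (v4 ∨ v6 ∨ ¬v1) — v4 is true.
  2. (v1 ∨ v6 ∨ v3) — v1 is true.
  3. (¬v5 ∨ v6) — ¬v5 is true.
  4. (¬v4 ∨ v5 ∨ v2) — v2 is true.
  5. (v1 ∨ ¬v5) — v1 is true.
  6. (¬v2 ∨ v3) — v3 is true.
  7. (v1 ∨ v3 ∨ ¬v2) — v1 is true.
  8. (¬v4 ∨ v5 ∨ v3) — v3 is true.
  9. (v6 ∨ v3 ∨ v5) — v3 is true.
  10. (v5 ∨ v2) — v2 is true.
  11. (¬v1 ∨ v2) — v2 is true.
  12. (¬v6 ∨ ¬v2) — ¬v6 is true.
  13. (v3 ∨ ¬v5) — v3 is true.
  14. (v4 ∨ v3 ∨ ¬v6) — ¬v6 is true.
  15. (¬v6 ∨ ¬v4 ∨ v3) — ¬v6 is true.
  16. (¬v3 ∨ v4 ∨ v5) — v4 is true.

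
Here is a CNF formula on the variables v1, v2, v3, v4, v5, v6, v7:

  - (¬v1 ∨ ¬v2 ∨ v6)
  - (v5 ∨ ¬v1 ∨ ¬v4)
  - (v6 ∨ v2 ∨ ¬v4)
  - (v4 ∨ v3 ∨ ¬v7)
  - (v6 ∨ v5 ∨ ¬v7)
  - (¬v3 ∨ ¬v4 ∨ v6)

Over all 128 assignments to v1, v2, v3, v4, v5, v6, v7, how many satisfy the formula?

Case analysis on v4 and v6:
  v4=1, v6=1: v2, v3, v7 free; 3 ways for (v1,v5) × 2^3 = 24.
  v4=1, v6=0: remaining (v1,v2,v3,v5,v7) ∈ {(0,1,0,0,0); (0,1,0,1,0); (0,1,0,1,1)} — 3.
  v4=0, v6=1: v1, v2, v5 free; 3 ways for (v3,v7) × 2^3 = 24.
  v4=0, v6=0: 15 of the 32 assignments to (v1,v2,v3,v5,v7) work.
Total: 24 + 3 + 24 + 15 = 66.

66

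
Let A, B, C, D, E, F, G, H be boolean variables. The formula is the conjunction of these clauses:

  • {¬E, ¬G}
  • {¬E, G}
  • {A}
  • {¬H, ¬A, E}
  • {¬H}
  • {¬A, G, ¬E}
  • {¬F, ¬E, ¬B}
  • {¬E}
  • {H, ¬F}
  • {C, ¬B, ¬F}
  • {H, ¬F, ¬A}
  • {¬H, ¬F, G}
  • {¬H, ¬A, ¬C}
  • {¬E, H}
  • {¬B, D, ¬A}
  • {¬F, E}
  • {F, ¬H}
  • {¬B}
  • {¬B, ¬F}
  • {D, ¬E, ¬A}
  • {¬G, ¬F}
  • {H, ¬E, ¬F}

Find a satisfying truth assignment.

A=1, B=0, C=1, D=0, E=0, F=0, G=0, H=0

The clause (A) is unit: A must be True.
Unit propagation: (¬H) forces H = False.
(¬E) is a unit clause, so E = False.
(¬F) is a unit clause, so F = False.
(¬B) is a unit clause, so B = False.
C, D, G are now unconstrained; take C = True, D = False, G = False.
Every clause has at least one true literal under this assignment.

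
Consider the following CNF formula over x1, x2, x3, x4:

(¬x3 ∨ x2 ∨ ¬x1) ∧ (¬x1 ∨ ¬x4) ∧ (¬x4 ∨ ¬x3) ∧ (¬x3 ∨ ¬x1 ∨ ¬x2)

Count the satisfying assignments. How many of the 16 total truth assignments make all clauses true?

8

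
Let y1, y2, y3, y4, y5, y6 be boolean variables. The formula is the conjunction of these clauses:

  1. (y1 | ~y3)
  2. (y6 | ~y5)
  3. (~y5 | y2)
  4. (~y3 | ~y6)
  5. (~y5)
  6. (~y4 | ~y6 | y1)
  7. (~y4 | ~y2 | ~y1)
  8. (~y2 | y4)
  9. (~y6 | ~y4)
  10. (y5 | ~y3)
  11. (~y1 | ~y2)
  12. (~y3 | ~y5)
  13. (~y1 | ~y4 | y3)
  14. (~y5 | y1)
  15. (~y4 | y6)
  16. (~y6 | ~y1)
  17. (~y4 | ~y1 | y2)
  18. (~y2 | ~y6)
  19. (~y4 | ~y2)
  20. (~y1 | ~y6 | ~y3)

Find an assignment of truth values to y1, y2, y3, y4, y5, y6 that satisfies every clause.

y1=0, y2=0, y3=0, y4=0, y5=0, y6=0

Check each clause:
  1. (~y3 | y1) — ~y3 is true.
  2. (~y5 | y6) — ~y5 is true.
  3. (~y5 | y2) — ~y5 is true.
  4. (~y6 | ~y3) — ~y6 is true.
  5. (~y5) — ~y5 is true.
  6. (y1 | ~y4 | ~y6) — ~y6 is true.
  7. (~y2 | ~y1 | ~y4) — ~y4 is true.
  8. (~y2 | y4) — ~y2 is true.
  9. (~y6 | ~y4) — ~y6 is true.
  10. (~y3 | y5) — ~y3 is true.
  11. (~y1 | ~y2) — ~y2 is true.
  12. (~y5 | ~y3) — ~y5 is true.
  13. (~y1 | ~y4 | y3) — ~y4 is true.
  14. (y1 | ~y5) — ~y5 is true.
  15. (~y4 | y6) — ~y4 is true.
  16. (~y1 | ~y6) — ~y6 is true.
  17. (y2 | ~y1 | ~y4) — ~y4 is true.
  18. (~y6 | ~y2) — ~y6 is true.
  19. (~y4 | ~y2) — ~y4 is true.
  20. (~y6 | ~y3 | ~y1) — ~y6 is true.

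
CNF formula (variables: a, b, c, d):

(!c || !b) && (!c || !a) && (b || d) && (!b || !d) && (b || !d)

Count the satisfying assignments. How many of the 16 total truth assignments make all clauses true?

The models are:
  a=F b=T c=F d=F
  a=T b=T c=F d=F
Count: 2.

2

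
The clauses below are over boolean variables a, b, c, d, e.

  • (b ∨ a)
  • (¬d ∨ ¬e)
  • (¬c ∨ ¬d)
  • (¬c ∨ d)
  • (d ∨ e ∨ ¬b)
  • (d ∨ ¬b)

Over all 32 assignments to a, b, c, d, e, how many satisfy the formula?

5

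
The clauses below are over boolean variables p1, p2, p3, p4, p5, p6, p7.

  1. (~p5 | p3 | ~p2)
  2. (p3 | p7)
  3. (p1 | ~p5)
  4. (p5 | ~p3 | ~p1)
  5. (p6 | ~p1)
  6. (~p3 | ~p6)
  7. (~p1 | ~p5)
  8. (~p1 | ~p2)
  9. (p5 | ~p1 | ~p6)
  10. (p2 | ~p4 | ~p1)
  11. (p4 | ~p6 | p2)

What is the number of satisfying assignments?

Case analysis on p1 and p5:
  p1=T, p5=T: a clause becomes empty — 0.
  p1=T, p5=F: a clause becomes empty — 0.
  p1=F, p5=T: a clause becomes empty — 0.
  p1=F, p5=F: 15 of the 32 assignments to (p2,p3,p4,p6,p7) work.
Total: 0 + 0 + 0 + 15 = 15.

15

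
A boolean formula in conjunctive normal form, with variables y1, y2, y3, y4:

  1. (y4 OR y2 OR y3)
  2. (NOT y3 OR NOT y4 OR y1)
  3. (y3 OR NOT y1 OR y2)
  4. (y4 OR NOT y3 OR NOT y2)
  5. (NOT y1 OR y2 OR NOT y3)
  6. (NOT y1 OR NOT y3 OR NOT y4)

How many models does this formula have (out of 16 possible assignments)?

6

The models are:
  y1=0 y2=0 y3=0 y4=1
  y1=0 y2=0 y3=1 y4=0
  y1=0 y2=1 y3=0 y4=0
  y1=0 y2=1 y3=0 y4=1
  y1=1 y2=1 y3=0 y4=0
  y1=1 y2=1 y3=0 y4=1
Count: 6.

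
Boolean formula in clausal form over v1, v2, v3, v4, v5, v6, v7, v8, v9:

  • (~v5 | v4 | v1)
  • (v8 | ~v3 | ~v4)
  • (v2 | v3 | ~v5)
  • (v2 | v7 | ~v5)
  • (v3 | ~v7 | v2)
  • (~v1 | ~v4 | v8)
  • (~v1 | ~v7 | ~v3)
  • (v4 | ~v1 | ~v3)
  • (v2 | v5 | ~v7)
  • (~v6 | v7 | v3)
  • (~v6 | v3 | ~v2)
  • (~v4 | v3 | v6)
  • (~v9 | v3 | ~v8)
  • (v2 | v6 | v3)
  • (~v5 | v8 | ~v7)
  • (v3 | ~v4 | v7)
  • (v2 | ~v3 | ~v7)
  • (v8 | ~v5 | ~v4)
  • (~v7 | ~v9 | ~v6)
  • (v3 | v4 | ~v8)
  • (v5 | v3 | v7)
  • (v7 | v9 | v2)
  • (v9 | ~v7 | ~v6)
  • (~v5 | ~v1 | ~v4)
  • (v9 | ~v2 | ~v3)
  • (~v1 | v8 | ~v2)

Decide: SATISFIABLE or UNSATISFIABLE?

Set v1 = False and propagate.
Set v2 = True and propagate.
The remaining clauses are satisfied by v3 = True, v4 = False, v5 = False, v6 = True, v7 = False, v8 = True, v9 = True.
So v1=0, v2=1, v3=1, v4=0, v5=0, v6=1, v7=0, v8=1, v9=1 is a satisfying assignment.

SATISFIABLE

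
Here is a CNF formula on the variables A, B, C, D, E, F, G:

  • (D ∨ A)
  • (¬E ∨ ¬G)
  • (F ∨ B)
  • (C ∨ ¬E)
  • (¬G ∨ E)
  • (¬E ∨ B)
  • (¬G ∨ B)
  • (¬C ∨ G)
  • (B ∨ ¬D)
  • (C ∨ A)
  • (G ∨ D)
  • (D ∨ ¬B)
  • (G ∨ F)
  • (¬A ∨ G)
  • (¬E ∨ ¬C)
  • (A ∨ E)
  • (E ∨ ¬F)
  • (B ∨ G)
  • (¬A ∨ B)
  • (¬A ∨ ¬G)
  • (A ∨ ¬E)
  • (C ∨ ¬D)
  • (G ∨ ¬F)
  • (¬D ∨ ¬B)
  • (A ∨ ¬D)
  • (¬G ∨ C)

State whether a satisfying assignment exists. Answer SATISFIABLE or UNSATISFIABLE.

UNSATISFIABLE

G = True:
  propagation gives E=False; an empty clause results — contradiction.
G = False:
  propagation gives C=False, E=False, A=True; an empty clause results — contradiction.
Every branch closes, so no satisfying assignment exists.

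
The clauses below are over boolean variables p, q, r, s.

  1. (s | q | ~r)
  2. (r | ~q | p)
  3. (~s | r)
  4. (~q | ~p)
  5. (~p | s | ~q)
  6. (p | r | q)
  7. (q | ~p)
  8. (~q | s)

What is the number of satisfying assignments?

2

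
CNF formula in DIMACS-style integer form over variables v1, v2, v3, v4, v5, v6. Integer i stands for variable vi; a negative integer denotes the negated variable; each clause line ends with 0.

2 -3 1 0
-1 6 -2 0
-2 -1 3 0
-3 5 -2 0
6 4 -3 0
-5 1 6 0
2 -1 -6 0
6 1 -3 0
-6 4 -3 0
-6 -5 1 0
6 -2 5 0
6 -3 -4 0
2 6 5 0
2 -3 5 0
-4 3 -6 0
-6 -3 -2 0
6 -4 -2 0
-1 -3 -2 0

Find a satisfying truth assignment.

Set v1 = False and propagate.
Branch on v2: take v2 = True.
The remaining clauses are satisfied by v3 = False, v4 = False, v5 = False, v6 = True.

v1 = 0, v2 = 1, v3 = 0, v4 = 0, v5 = 0, v6 = 1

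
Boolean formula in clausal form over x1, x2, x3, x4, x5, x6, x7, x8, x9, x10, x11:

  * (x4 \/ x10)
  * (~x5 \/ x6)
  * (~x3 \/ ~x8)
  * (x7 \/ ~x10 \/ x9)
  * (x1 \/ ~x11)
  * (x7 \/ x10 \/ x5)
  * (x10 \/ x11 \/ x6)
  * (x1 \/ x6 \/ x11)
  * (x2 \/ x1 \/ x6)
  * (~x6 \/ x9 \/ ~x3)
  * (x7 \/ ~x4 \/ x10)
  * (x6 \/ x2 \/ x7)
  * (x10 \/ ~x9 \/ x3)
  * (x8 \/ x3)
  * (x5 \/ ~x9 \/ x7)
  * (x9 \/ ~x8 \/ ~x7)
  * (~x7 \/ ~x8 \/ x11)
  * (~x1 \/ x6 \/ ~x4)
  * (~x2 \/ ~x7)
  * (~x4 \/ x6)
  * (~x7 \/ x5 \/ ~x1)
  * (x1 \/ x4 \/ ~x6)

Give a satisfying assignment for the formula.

x1=F, x2=F, x3=T, x4=T, x5=T, x6=T, x7=F, x8=F, x9=T, x10=T, x11=F

Try x1 = False.
  then x11 is forced to False.
  then x6 is forced to True.
  then x4 is forced to True.
For the remaining variables, x2 = False, x3 = True, x5 = True, x7 = False, x8 = False, x9 = True, x10 = True works.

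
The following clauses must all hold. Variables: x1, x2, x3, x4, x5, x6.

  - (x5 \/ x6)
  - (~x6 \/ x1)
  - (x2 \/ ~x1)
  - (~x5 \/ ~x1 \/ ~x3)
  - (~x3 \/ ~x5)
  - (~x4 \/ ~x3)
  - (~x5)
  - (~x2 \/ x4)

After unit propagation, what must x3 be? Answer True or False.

False

Unit clause (~x5) sets x5 = False.
In (x6 \/ x5), x5 is now false; x6 must hold, so x6 = True.
In (x1 \/ ~x6), ~x6 is now false; x1 must hold, so x1 = True.
(~x1 \/ x2) with x1 = True leaves only x2, so x2 = True.
(~x2 \/ x4): since x2 = True, the clause reduces to (x4). x4 = True.
(~x3 \/ ~x4) with x4 = True leaves only ~x3, so x3 = False.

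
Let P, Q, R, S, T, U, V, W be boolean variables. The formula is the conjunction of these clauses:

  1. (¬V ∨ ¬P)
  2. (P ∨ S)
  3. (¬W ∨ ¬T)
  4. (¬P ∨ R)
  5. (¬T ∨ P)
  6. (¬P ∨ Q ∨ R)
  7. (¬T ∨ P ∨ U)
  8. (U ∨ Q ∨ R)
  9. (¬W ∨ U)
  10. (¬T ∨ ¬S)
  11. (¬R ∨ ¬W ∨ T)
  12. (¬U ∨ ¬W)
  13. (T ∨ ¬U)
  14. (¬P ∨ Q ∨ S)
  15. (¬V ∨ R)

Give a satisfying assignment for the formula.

P=F, Q=T, R=T, S=T, T=F, U=F, V=F, W=F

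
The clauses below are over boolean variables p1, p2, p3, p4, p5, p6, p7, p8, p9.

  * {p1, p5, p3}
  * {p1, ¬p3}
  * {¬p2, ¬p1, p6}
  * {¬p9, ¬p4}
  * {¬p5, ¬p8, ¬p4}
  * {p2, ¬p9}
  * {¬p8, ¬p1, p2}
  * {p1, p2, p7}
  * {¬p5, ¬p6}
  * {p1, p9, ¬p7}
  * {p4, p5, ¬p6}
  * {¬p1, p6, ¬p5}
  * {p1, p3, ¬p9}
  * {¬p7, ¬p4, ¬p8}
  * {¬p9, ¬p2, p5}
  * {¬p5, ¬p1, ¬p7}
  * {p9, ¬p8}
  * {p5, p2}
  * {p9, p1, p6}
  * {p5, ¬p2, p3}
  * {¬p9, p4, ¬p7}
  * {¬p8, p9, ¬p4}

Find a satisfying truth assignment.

p1=T, p2=T, p3=T, p4=T, p5=F, p6=T, p7=F, p8=F, p9=F

Check each clause:
  1. {p1, p5, p3} — p1 is true.
  2. {p1, ¬p3} — p1 is true.
  3. {¬p2, p6, ¬p1} — p6 is true.
  4. {¬p4, ¬p9} — ¬p9 is true.
  5. {¬p8, ¬p4, ¬p5} — ¬p8 is true.
  6. {¬p9, p2} — p2 is true.
  7. {¬p1, ¬p8, p2} — ¬p8 is true.
  8. {p1, p7, p2} — p1 is true.
  9. {¬p6, ¬p5} — ¬p5 is true.
  10. {p9, p1, ¬p7} — ¬p7 is true.
  11. {p5, ¬p6, p4} — p4 is true.
  12. {¬p5, p6, ¬p1} — ¬p5 is true.
  13. {p3, p1, ¬p9} — p1 is true.
  14. {¬p4, ¬p7, ¬p8} — ¬p8 is true.
  15. {p5, ¬p9, ¬p2} — ¬p9 is true.
  16. {¬p5, ¬p7, ¬p1} — ¬p7 is true.
  17. {¬p8, p9} — ¬p8 is true.
  18. {p2, p5} — p2 is true.
  19. {p9, p6, p1} — p1 is true.
  20. {p3, p5, ¬p2} — p3 is true.
  21. {¬p9, p4, ¬p7} — ¬p7 is true.
  22. {¬p8, ¬p4, p9} — ¬p8 is true.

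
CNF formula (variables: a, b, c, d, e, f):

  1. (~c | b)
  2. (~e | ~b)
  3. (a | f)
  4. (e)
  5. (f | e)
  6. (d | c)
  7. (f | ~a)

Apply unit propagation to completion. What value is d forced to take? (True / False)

True

(e) stands alone — e = True.
(~e | ~b): since e = True, the clause reduces to (~b). b = False.
(b | ~c) with b = False leaves only ~c, so c = False.
From (c | d) and c = False: d = True.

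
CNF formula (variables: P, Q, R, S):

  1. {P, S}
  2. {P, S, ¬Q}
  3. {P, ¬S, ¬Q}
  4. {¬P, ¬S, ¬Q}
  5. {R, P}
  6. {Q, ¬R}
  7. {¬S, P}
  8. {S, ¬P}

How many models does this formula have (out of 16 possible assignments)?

1

The models are:
  P=1 Q=0 R=0 S=1
Count: 1.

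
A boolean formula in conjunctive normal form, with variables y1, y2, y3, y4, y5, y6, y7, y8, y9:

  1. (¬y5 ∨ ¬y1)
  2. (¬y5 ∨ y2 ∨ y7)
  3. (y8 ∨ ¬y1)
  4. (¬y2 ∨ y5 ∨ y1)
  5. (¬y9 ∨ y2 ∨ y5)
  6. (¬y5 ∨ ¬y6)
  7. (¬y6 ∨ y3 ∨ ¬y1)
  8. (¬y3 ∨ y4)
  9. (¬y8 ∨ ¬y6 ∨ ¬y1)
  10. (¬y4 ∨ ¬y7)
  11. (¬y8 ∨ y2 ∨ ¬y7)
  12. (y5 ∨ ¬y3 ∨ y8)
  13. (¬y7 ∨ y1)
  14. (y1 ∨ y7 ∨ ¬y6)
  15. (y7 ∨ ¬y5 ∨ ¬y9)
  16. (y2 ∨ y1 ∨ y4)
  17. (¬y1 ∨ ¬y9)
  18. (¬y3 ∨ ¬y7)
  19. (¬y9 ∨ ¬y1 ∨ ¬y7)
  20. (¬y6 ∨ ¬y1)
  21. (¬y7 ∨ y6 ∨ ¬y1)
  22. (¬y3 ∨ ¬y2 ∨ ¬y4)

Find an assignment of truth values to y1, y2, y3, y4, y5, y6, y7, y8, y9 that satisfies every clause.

Pure literal: y9 appears only negated; assign y9 = False.
Branch on y1: take y1 = False.
  then y7 is forced to False.
  then y6 is forced to False.
Branch on y2: take y2 = True.
  then y5 is forced to True.
Branch on y3: take y3 = False.
y4, y8 are now unconstrained; take y4 = True, y8 = False.

y1=False, y2=True, y3=False, y4=True, y5=True, y6=False, y7=False, y8=False, y9=False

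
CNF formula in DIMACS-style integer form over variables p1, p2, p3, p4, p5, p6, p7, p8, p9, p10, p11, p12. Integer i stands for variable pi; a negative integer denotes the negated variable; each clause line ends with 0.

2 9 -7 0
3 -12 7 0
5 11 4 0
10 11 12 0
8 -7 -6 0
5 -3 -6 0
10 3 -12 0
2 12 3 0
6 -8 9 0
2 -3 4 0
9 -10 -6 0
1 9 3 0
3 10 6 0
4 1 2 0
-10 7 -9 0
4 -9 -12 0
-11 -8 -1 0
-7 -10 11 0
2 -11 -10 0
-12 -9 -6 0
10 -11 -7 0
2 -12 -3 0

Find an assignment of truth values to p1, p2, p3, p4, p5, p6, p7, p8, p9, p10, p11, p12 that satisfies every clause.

p1=T, p2=T, p3=T, p4=T, p5=T, p6=F, p7=F, p8=T, p9=T, p10=F, p11=F, p12=T

Check each clause:
  1. (~p7 \/ p2 \/ p9) — ~p7 is true.
  2. (~p12 \/ p3 \/ p7) — p3 is true.
  3. (p11 \/ p4 \/ p5) — p4 is true.
  4. (p11 \/ p10 \/ p12) — p12 is true.
  5. (~p7 \/ p8 \/ ~p6) — p8 is true.
  6. (~p6 \/ ~p3 \/ p5) — ~p6 is true.
  7. (~p12 \/ p3 \/ p10) — p3 is true.
  8. (p3 \/ p2 \/ p12) — p2 is true.
  9. (p6 \/ ~p8 \/ p9) — p9 is true.
  10. (p2 \/ p4 \/ ~p3) — p2 is true.
  11. (~p10 \/ p9 \/ ~p6) — p9 is true.
  12. (p9 \/ p3 \/ p1) — p1 is true.
  13. (p6 \/ p3 \/ p10) — p3 is true.
  14. (p2 \/ p1 \/ p4) — p1 is true.
  15. (p7 \/ ~p10 \/ ~p9) — ~p10 is true.
  16. (~p9 \/ ~p12 \/ p4) — p4 is true.
  17. (~p1 \/ ~p11 \/ ~p8) — ~p11 is true.
  18. (p11 \/ ~p10 \/ ~p7) — ~p7 is true.
  19. (p2 \/ ~p10 \/ ~p11) — p2 is true.
  20. (~p6 \/ ~p9 \/ ~p12) — ~p6 is true.
  21. (~p7 \/ p10 \/ ~p11) — ~p7 is true.
  22. (p2 \/ ~p12 \/ ~p3) — p2 is true.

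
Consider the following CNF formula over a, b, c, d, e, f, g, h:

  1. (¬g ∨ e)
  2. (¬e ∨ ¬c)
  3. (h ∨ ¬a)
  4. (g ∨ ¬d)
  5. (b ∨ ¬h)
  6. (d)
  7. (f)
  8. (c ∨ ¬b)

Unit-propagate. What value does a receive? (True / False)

False

(d) is a unit clause: d = True.
In (g ∨ ¬d), ¬d is now false; g must hold, so g = True.
(e ∨ ¬g): since g = True, the clause reduces to (e). e = True.
(¬e ∨ ¬c): since e = True, the clause reduces to (¬c). c = False.
(f) stands alone — f = True.
In (c ∨ ¬b), c is now false; ¬b must hold, so b = False.
(¬h ∨ b) with b = False leaves only ¬h, so h = False.
(¬a ∨ h): since h = False, the clause reduces to (¬a). a = False.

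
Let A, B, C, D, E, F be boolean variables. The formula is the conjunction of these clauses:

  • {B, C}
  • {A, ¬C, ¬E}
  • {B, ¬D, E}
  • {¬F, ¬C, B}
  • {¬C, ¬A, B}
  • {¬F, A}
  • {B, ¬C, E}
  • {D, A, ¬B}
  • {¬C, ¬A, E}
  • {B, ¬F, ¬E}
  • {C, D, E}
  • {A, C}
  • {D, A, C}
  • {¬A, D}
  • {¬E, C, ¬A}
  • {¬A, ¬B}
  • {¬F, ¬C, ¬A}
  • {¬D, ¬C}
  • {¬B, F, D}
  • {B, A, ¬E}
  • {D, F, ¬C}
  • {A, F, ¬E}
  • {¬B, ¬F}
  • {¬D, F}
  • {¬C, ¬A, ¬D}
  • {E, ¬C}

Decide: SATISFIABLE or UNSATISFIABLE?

C = True:
  propagation gives D=False, A=False, E=False; an empty clause results — contradiction.
C = False:
  propagation gives B=True, A=True; an empty clause results — contradiction.
Every branch closes, so no satisfying assignment exists.

UNSATISFIABLE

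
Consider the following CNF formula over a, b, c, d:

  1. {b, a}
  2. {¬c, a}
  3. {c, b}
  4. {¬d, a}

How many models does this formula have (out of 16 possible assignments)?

7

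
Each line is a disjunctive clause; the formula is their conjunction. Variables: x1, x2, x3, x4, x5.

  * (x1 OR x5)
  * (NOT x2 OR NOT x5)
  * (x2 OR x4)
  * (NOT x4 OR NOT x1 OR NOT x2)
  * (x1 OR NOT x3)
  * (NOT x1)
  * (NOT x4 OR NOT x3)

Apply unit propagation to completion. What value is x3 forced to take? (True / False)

(NOT x1) stands alone — x1 = False.
In (x1 OR x5), x1 is now false; x5 must hold, so x5 = True.
(NOT x5 OR NOT x2) with x5 = True leaves only NOT x2, so x2 = False.
From (x4 OR x2) and x2 = False: x4 = True.
In (x1 OR NOT x3), x1 is now false; NOT x3 must hold, so x3 = False.

False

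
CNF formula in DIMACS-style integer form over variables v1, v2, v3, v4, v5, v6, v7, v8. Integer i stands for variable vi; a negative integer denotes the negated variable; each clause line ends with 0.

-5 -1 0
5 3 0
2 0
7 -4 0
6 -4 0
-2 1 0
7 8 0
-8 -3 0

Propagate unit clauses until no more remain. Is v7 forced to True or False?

True

(v2) stands alone — v2 = True.
(v1 ∨ ¬v2) with v2 = True leaves only v1, so v1 = True.
(¬v1 ∨ ¬v5) with v1 = True leaves only ¬v5, so v5 = False.
(v5 ∨ v3): since v5 = False, the clause reduces to (v3). v3 = True.
In (¬v8 ∨ ¬v3), ¬v3 is now false; ¬v8 must hold, so v8 = False.
(v7 ∨ v8) with v8 = False leaves only v7, so v7 = True.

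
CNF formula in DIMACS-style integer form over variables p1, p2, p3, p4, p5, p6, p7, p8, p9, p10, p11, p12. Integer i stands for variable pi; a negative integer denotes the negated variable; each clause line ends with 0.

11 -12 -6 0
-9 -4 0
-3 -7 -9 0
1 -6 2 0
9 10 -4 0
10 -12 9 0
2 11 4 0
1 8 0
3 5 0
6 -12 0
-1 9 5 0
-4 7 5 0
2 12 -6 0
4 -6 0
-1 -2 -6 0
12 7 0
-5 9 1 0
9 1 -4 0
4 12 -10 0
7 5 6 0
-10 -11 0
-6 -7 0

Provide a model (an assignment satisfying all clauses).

Set p1 = True and propagate.
For the remaining variables, p2 = False, p3 = False, p4 = False, p5 = True, p6 = False, p7 = True, p8 = False, p9 = False, p10 = False, p11 = True, p12 = False works.
Every clause has at least one true literal under this assignment.
Check each clause:
  1. (NOT p6 OR p11 OR NOT p12) — NOT p6 is true.
  2. (NOT p4 OR NOT p9) — NOT p4 is true.
  3. (NOT p9 OR NOT p3 OR NOT p7) — NOT p3 is true.
  4. (NOT p6 OR p2 OR p1) — p1 is true.
  5. (p9 OR NOT p4 OR p10) — NOT p4 is true.
  6. (NOT p12 OR p10 OR p9) — NOT p12 is true.
  7. (p11 OR p4 OR p2) — p11 is true.
  8. (p8 OR p1) — p1 is true.
  9. (p5 OR p3) — p5 is true.
  10. (NOT p12 OR p6) — NOT p12 is true.
  11. (NOT p1 OR p9 OR p5) — p5 is true.
  12. (NOT p4 OR p7 OR p5) — NOT p4 is true.
  13. (NOT p6 OR p2 OR p12) — NOT p6 is true.
  14. (p4 OR NOT p6) — NOT p6 is true.
  15. (NOT p1 OR NOT p6 OR NOT p2) — NOT p6 is true.
  16. (p12 OR p7) — p7 is true.
  17. (NOT p5 OR p1 OR p9) — p1 is true.
  18. (p1 OR p9 OR NOT p4) — p1 is true.
  19. (NOT p10 OR p4 OR p12) — NOT p10 is true.
  20. (p5 OR p7 OR p6) — p5 is true.
  21. (NOT p10 OR NOT p11) — NOT p10 is true.
  22. (NOT p7 OR NOT p6) — NOT p6 is true.

p1=True  p2=False  p3=False  p4=False  p5=True  p6=False  p7=True  p8=False  p9=False  p10=False  p11=True  p12=False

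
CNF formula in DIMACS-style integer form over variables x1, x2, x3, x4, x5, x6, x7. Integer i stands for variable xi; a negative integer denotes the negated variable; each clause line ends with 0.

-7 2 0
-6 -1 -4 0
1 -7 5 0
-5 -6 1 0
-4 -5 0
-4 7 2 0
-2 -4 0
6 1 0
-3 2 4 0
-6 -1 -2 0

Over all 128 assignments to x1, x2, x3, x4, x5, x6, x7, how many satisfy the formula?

Case analysis on x1 and x2:
  x1=T, x2=T: forces x4=F; x6=F; x3, x5, x7 free → 2^3 = 8.
  x1=T, x2=F: remaining (x3,x4,x5,x6,x7) ∈ {(F,F,F,F,F); (F,F,F,T,F); (F,F,T,F,F); (F,F,T,T,F)} — 4.
  x1=F, x2=T: remaining (x3,x4,x5,x6,x7) ∈ {(F,F,F,T,F); (T,F,F,T,F)} — 2.
  x1=F, x2=F: remaining (x3,x4,x5,x6,x7) ∈ {(F,F,F,T,F)} — 1.
Total: 8 + 4 + 2 + 1 = 15.

15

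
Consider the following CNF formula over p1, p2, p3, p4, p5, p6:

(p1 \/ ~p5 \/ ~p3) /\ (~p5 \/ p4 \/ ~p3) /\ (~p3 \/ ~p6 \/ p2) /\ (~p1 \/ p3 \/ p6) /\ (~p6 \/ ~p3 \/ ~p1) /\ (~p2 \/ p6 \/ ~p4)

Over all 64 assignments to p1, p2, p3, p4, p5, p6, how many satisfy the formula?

31

Split on p3, then p6.
  p3=T, p6=T: remaining (p1,p2,p4,p5) ∈ {(F,T,F,F); (F,T,T,F)} — 2.
  p3=T, p6=F: 7 of the 16 assignments to (p1,p2,p4,p5) work.
  p3=F, p6=T: p1, p2, p4, p5 free → 2^4 = 16.
  p3=F, p6=F: p5 free; 3 ways for (p1,p2,p4) × 2^1 = 6.
Total: 2 + 7 + 16 + 6 = 31.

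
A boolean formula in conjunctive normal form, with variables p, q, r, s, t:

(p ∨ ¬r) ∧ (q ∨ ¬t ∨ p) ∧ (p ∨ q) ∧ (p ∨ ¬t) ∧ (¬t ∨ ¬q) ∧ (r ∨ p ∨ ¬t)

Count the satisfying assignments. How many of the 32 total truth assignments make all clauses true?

14

Case analysis on p and t:
  p=1, t=1: remaining (q,r,s) ∈ {(0,0,0); (0,0,1); (0,1,0); (0,1,1)} — 4.
  p=1, t=0: q, r, s free → 2^3 = 8.
  p=0, t=1: a clause becomes empty — 0.
  p=0, t=0: remaining (q,r,s) ∈ {(1,0,0); (1,0,1)} — 2.
Total: 4 + 8 + 0 + 2 = 14.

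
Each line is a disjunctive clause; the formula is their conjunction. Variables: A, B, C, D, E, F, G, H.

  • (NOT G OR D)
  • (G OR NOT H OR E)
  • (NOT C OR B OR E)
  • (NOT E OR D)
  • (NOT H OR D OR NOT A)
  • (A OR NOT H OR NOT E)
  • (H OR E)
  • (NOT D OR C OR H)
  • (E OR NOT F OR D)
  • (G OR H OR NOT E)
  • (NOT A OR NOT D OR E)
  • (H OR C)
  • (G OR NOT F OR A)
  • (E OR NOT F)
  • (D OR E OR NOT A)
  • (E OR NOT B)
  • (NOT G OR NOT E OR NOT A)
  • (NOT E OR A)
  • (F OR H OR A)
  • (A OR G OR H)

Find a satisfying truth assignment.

A = T, B = T, C = F, D = T, E = T, F = F, G = F, H = T

Check each clause:
  1. (NOT G OR D) — NOT G is true.
  2. (G OR NOT H OR E) — E is true.
  3. (B OR E OR NOT C) — E is true.
  4. (NOT E OR D) — D is true.
  5. (D OR NOT H OR NOT A) — D is true.
  6. (A OR NOT E OR NOT H) — A is true.
  7. (H OR E) — H is true.
  8. (H OR NOT D OR C) — H is true.
  9. (NOT F OR D OR E) — NOT F is true.
  10. (NOT E OR G OR H) — H is true.
  11. (NOT D OR NOT A OR E) — E is true.
  12. (C OR H) — H is true.
  13. (G OR NOT F OR A) — A is true.
  14. (NOT F OR E) — NOT F is true.
  15. (D OR NOT A OR E) — D is true.
  16. (NOT B OR E) — E is true.
  17. (NOT G OR NOT E OR NOT A) — NOT G is true.
  18. (NOT E OR A) — A is true.
  19. (H OR F OR A) — H is true.
  20. (A OR G OR H) — H is true.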